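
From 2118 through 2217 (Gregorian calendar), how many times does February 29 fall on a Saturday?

3

Leap years in 2118–2217: 24 of them.
Feb 29 weekday advances by 5 (mod 7) from one leap year to the next four years later (or differs when a century non-leap intervenes).
Leap-day weekdays: 2120:Thu 2124:Tue 2128:Sun 2132:Fri 2136:Wed 2140:Mon 2144:Sat✓ 2148:Thu 2152:Tue 2156:Sun 2160:Fri 2164:Wed 2168:Mon 2172:Sat✓ 2176:Thu 2180:Tue 2184:Sun 2188:Fri 2192:Wed 2196:Mon 2204:Wed 2208:Mon 2212:Sat✓ 2216:Thu
Saturday: 2144, 2172, 2212 → 3.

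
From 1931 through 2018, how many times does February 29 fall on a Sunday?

Leap years in 1931–2018: 22 of them.
Feb 29 weekday advances by 5 (mod 7) from one leap year to the next four years later (or differs when a century non-leap intervenes).
Leap-day weekdays: 1932:Mon 1936:Sat 1940:Thu 1944:Tue 1948:Sun✓ 1952:Fri 1956:Wed 1960:Mon 1964:Sat 1968:Thu 1972:Tue 1976:Sun✓ 1980:Fri 1984:Wed 1988:Mon 1992:Sat 1996:Thu 2000:Tue 2004:Sun✓ 2008:Fri 2012:Wed 2016:Mon
Sunday: 1948, 1976, 2004 → 3.

3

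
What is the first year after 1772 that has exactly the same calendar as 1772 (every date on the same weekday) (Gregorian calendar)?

1812

Two years share a calendar iff Jan 1 falls on the same weekday and both are leap or both are common. 1772: Jan 1 is Wednesday, leap year.
1773: Jan 1 Friday, common
1774: Jan 1 Saturday, common
1775: Jan 1 Sunday, common
1776: Jan 1 Monday, leap
1777: Jan 1 Wednesday, common
1778: Jan 1 Thursday, common
1779: Jan 1 Friday, common
1780: Jan 1 Saturday, leap
1781: Jan 1 Monday, common
1782: Jan 1 Tuesday, common
1783: Jan 1 Wednesday, common
1784: Jan 1 Thursday, leap
1785: Jan 1 Saturday, common
1786: Jan 1 Sunday, common
1787: Jan 1 Monday, common
1788: Jan 1 Tuesday, leap
1789: Jan 1 Thursday, common
1790: Jan 1 Friday, common
1791: Jan 1 Saturday, common
1792: Jan 1 Sunday, leap
1793: Jan 1 Tuesday, common
1794: Jan 1 Wednesday, common
1795: Jan 1 Thursday, common
1796: Jan 1 Friday, leap
1797: Jan 1 Sunday, common
1798: Jan 1 Monday, common
1799: Jan 1 Tuesday, common
1800: Jan 1 Wednesday, common
1801: Jan 1 Thursday, common
1802: Jan 1 Friday, common
1803: Jan 1 Saturday, common
1804: Jan 1 Sunday, leap
1805: Jan 1 Tuesday, common
1806: Jan 1 Wednesday, common
1807: Jan 1 Thursday, common
1808: Jan 1 Friday, leap
1809: Jan 1 Sunday, common
1810: Jan 1 Monday, common
1811: Jan 1 Tuesday, common
1812: Jan 1 Wednesday, leap
1812 matches on both conditions.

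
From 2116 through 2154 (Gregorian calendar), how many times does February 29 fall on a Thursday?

2

Leap years in 2116–2154: 10 of them.
Feb 29 weekday advances by 5 (mod 7) from one leap year to the next four years later (or differs when a century non-leap intervenes).
Leap-day weekdays: 2116:Sat 2120:Thu✓ 2124:Tue 2128:Sun 2132:Fri 2136:Wed 2140:Mon 2144:Sat 2148:Thu✓ 2152:Tue
Thursday: 2120, 2148 → 2.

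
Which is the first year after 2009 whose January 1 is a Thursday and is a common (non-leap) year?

2015

Jan 1 advances by 2 weekdays after a leap year and by 1 after a common year.
2009: Jan 1 is Thursday.
2010: Friday
2011: Saturday
2012: Sunday (leap)
2013: Tuesday
2014: Wednesday
2015: Thursday
2015 begins on a Thursday and is a common year.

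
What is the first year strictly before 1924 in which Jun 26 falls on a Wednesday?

From one year to the next, a fixed date's weekday advances by 1, or by 2 when a Feb 29 lies between the two dates.
1924: June 26 is Thursday.
1923: Tuesday (−2)
1922: Monday (−1)
1921: Sunday (−1)
1920: Saturday (−1)
1919: Thursday (−2)
1918: Wednesday (−1)
Jun 26 falls on a Wednesday in 1918.

1918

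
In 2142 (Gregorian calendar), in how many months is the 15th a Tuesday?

Check the 15th of each month of 2142: Jan 15: Mon, Feb 15: Thu, Mar 15: Thu, Apr 15: Sun, May 15: Tue, Jun 15: Fri, Jul 15: Sun, Aug 15: Wed, Sep 15: Sat, Oct 15: Mon, Nov 15: Thu, Dec 15: Sat.
Tuesday occurs in May — 1 month.

1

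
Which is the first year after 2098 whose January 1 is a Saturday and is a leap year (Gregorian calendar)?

Jan 1 advances by 2 weekdays after a leap year and by 1 after a common year.
2098: Jan 1 is Wednesday.
2099: Thursday
2100: Friday
2101: Saturday
2102: Sunday
2103: Monday
2104: Tuesday (leap)
2105: Thursday
2106: Friday
2107: Saturday
2108: Sunday (leap)
2109: Tuesday
2110: Wednesday
2111: Thursday
2112: Friday (leap)
2113: Sunday
2114: Monday
2115: Tuesday
2116: Wednesday (leap)
2117: Friday
2118: Saturday
2119: Sunday
2120: Monday (leap)
2121: Wednesday
2122: Thursday
2123: Friday
2124: Saturday (leap)
2124 begins on a Saturday and is a leap year.

2124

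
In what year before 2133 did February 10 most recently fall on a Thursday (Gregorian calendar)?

2129

From one year to the next, a fixed date's weekday advances by 1, or by 2 when a Feb 29 lies between the two dates.
2133: February 10 is Tuesday.
2132: Sunday (−2)
2131: Saturday (−1)
2130: Friday (−1)
2129: Thursday (−1)
February 10 falls on a Thursday in 2129.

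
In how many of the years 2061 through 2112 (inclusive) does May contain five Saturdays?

May has 31 days; it has five Saturdays when Saturday falls among the first (month-length − 28) days — i.e. when May 1 is one of Saturday/Friday/Thursday.
May 1 by year: 2061:Sun 2062:Mon 2063:Tue 2064:Thu✓ 2065:Fri✓ 2066:Sat✓ 2067:Sun 2068:Tue 2069:Wed 2070:Thu✓ 2071:Fri✓ 2072:Sun 2073:Mon 2074:Tue 2075:Wed …(22 more)… 2098:Thu✓ 2099:Fri✓ 2100:Sat✓ 2101:Sun 2102:Mon 2103:Tue 2104:Thu✓ 2105:Fri✓ 2106:Sat✓ 2107:Sun 2108:Tue 2109:Wed 2110:Thu✓ 2111:Fri✓ 2112:Sun
Years with five Saturdays: 2064, 2065, 2066, 2070, 2071, 2076, 2077, 2081, 2082, 2083, 2087, 2088, 2092, 2093, 2094, 2098, 2099, 2100, 2104, 2105, 2106, 2110, 2111 → 23.

23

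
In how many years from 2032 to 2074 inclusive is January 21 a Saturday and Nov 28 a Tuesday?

5

Check each year's weekday for January 21 and Nov 28:
  2032: Wed/Sun  2033: Fri/Mon  2034: Sat/Tue ✓  2035: Sun/Wed  2036: Mon/Fri  2037: Wed/Sat  2038: Thu/Sun  2039: Fri/Mon  2040: Sat/Wed  2041: Mon/Thu  2042: Tue/Fri  2043: Wed/Sat  2044: Thu/Mon  2045: Sat/Tue ✓  …(15 more)…  2061: Fri/Mon  2062: Sat/Tue ✓  2063: Sun/Wed  2064: Mon/Fri  2065: Wed/Sat  2066: Thu/Sun  2067: Fri/Mon  2068: Sat/Wed  2069: Mon/Thu  2070: Tue/Fri  2071: Wed/Sat  2072: Thu/Mon  2073: Sat/Tue ✓  2074: Sun/Wed
Both conditions hold in: 2034, 2045, 2051, 2062, 2073 — 5.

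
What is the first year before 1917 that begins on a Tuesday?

1907

Jan 1 advances by 2 weekdays after a leap year and by 1 after a common year.
1917: Jan 1 is Monday.
1916: Saturday (leap)
1915: Friday
1914: Thursday
1913: Wednesday
1912: Monday (leap)
1911: Sunday
1910: Saturday
1909: Friday
1908: Wednesday (leap)
1907: Tuesday
1907 begins on a Tuesday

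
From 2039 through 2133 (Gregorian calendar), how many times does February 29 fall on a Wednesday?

Leap years in 2039–2133: 23 of them.
Feb 29 weekday advances by 5 (mod 7) from one leap year to the next four years later (or differs when a century non-leap intervenes).
Leap-day weekdays: 2040:Wed✓ 2044:Mon 2048:Sat 2052:Thu 2056:Tue 2060:Sun 2064:Fri 2068:Wed✓ 2072:Mon 2076:Sat 2080:Thu 2084:Tue 2088:Sun 2092:Fri 2096:Wed✓ 2104:Fri 2108:Wed✓ 2112:Mon 2116:Sat 2120:Thu 2124:Tue 2128:Sun 2132:Fri
Wednesday: 2040, 2068, 2096, 2108 → 4.

4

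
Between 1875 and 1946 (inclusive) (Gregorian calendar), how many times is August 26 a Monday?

11

Track August 26's weekday year by year (advancing +1, or +2 across a Feb 29):
  1875: Thu  1876: Sat (+2)  1877: Sun (+1)  1878: Mon (+1) ✓  1879: Tue (+1)
  1880: Thu (+2)  1881: Fri (+1)  1882: Sat (+1)  1883: Sun (+1)  1884: Tue (+2)
  1885: Wed (+1)  1886: Thu (+1)  1887: Fri (+1)  1888: Sun (+2)  … (44 more years) …
  1933: Sat (+1)  1934: Sun (+1)  1935: Mon (+1) ✓  1936: Wed (+2)  1937: Thu (+1)
  1938: Fri (+1)  1939: Sat (+1)  1940: Mon (+2) ✓  1941: Tue (+1)  1942: Wed (+1)
  1943: Thu (+1)  1944: Sat (+2)  1945: Sun (+1)  1946: Mon (+1) ✓
Monday years: 1878, 1889, 1895, 1901, 1907, 1912, 1918, 1929, 1935, 1940, 1946 — 11 in total.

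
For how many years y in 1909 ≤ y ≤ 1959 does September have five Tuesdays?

September has 30 days; it has five Tuesdays when Tuesday falls among the first (month-length − 28) days — i.e. when September 1 is one of Tuesday/Monday.
September 1 by year: 1909:Wed 1910:Thu 1911:Fri 1912:Sun 1913:Mon✓ 1914:Tue✓ 1915:Wed 1916:Fri 1917:Sat 1918:Sun 1919:Mon✓ 1920:Wed 1921:Thu 1922:Fri 1923:Sat …(21 more)… 1945:Sat 1946:Sun 1947:Mon✓ 1948:Wed 1949:Thu 1950:Fri 1951:Sat 1952:Mon✓ 1953:Tue✓ 1954:Wed 1955:Thu 1956:Sat 1957:Sun 1958:Mon✓ 1959:Tue✓
Years with five Tuesdays: 1913, 1914, 1919, 1924, 1925, 1930, 1931, 1936, 1941, 1942, 1947, 1952, 1953, 1958, 1959 → 15.

15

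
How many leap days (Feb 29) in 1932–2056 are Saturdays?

Leap years in 1932–2056: 32 of them.
Feb 29 weekday advances by 5 (mod 7) from one leap year to the next four years later (or differs when a century non-leap intervenes).
Leap-day weekdays: 1932:Mon 1936:Sat✓ 1940:Thu 1944:Tue 1948:Sun 1952:Fri 1956:Wed 1960:Mon 1964:Sat✓ 1968:Thu 1972:Tue 1976:Sun 1980:Fri …(6 more)… 2008:Fri 2012:Wed 2016:Mon 2020:Sat✓ 2024:Thu 2028:Tue 2032:Sun 2036:Fri 2040:Wed 2044:Mon 2048:Sat✓ 2052:Thu 2056:Tue
Saturday: 1936, 1964, 1992, 2020, 2048 → 5.

5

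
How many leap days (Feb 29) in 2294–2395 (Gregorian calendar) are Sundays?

3

Leap years in 2294–2395: 24 of them.
Feb 29 weekday advances by 5 (mod 7) from one leap year to the next four years later (or differs when a century non-leap intervenes).
Leap-day weekdays: 2296:Sat 2304:Mon 2308:Sat 2312:Thu 2316:Tue 2320:Sun✓ 2324:Fri 2328:Wed 2332:Mon 2336:Sat 2340:Thu 2344:Tue 2348:Sun✓ 2352:Fri 2356:Wed 2360:Mon 2364:Sat 2368:Thu 2372:Tue 2376:Sun✓ 2380:Fri 2384:Wed 2388:Mon 2392:Sat
Sunday: 2320, 2348, 2376 → 3.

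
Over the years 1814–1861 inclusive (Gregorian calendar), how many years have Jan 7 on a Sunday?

Track Jan 7's weekday year by year (advancing +1, or +2 across a Feb 29):
  1814: Fri  1815: Sat (+1)  1816: Sun (+1) ✓  1817: Tue (+2)  1818: Wed (+1)
  1819: Thu (+1)  1820: Fri (+1)  1821: Sun (+2) ✓  1822: Mon (+1)  1823: Tue (+1)
  1824: Wed (+1)  1825: Fri (+2)  1826: Sat (+1)  1827: Sun (+1) ✓  … (20 more years) …
  1848: Fri (+1)  1849: Sun (+2) ✓  1850: Mon (+1)  1851: Tue (+1)  1852: Wed (+1)
  1853: Fri (+2)  1854: Sat (+1)  1855: Sun (+1) ✓  1856: Mon (+1)  1857: Wed (+2)
  1858: Thu (+1)  1859: Fri (+1)  1860: Sat (+1)  1861: Mon (+2)
Sunday years: 1816, 1821, 1827, 1838, 1844, 1849, 1855 — 7 in total.

7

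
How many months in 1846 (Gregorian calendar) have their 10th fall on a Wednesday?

1

Check the 10th of each month of 1846: Jan 10: Sat, Feb 10: Tue, Mar 10: Tue, Apr 10: Fri, May 10: Sun, Jun 10: Wed, Jul 10: Fri, Aug 10: Mon, Sep 10: Thu, Oct 10: Sat, Nov 10: Tue, Dec 10: Thu.
Wednesday occurs in June — 1 month.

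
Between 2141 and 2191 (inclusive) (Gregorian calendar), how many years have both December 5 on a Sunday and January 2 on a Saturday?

Check each year's weekday for December 5 and January 2:
  2141: Tue/Mon  2142: Wed/Tue  2143: Thu/Wed  2144: Sat/Thu  2145: Sun/Sat ✓  2146: Mon/Sun  2147: Tue/Mon  2148: Thu/Tue  2149: Fri/Thu  2150: Sat/Fri  2151: Sun/Sat ✓  2152: Tue/Sun  2153: Wed/Tue  2154: Thu/Wed  …(23 more)…  2178: Sat/Fri  2179: Sun/Sat ✓  2180: Tue/Sun  2181: Wed/Tue  2182: Thu/Wed  2183: Fri/Thu  2184: Sun/Fri  2185: Mon/Sun  2186: Tue/Mon  2187: Wed/Tue  2188: Fri/Wed  2189: Sat/Fri  2190: Sun/Sat ✓  2191: Mon/Sun
Both conditions hold in: 2145, 2151, 2162, 2173, 2179, 2190 — 6.

6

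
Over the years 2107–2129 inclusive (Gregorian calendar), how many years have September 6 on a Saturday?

3

Track September 6's weekday year by year (advancing +1, or +2 across a Feb 29):
  2107: Tue  2108: Thu (+2)  2109: Fri (+1)  2110: Sat (+1) ✓  2111: Sun (+1)
  2112: Tue (+2)  2113: Wed (+1)  2114: Thu (+1)  2115: Fri (+1)  2116: Sun (+2)
  2117: Mon (+1)  2118: Tue (+1)  2119: Wed (+1)  2120: Fri (+2)  2121: Sat (+1) ✓
  2122: Sun (+1)  2123: Mon (+1)  2124: Wed (+2)  2125: Thu (+1)  2126: Fri (+1)
  2127: Sat (+1) ✓  2128: Mon (+2)  2129: Tue (+1)
Saturday years: 2110, 2121, 2127 — 3 in total.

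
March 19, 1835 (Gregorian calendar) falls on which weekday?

January 1, 1835 is a Thursday.
March 19 is day 78 of the year, i.e. 77 days after Jan 1.
77 mod 7 = 0, so advance 0 weekdays from Thursday: Thursday.

Thursday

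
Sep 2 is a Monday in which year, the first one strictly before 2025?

2024

From one year to the next, a fixed date's weekday advances by 1, or by 2 when a Feb 29 lies between the two dates.
2025: September 2 is Tuesday.
2024: Monday (−1)
Sep 2 falls on a Monday in 2024.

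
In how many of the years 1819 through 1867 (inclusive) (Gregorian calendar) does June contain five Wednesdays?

14

June has 30 days; it has five Wednesdays when Wednesday falls among the first (month-length − 28) days — i.e. when June 1 is one of Wednesday/Tuesday.
June 1 by year: 1819:Tue✓ 1820:Thu 1821:Fri 1822:Sat 1823:Sun 1824:Tue✓ 1825:Wed✓ 1826:Thu 1827:Fri 1828:Sun 1829:Mon 1830:Tue✓ 1831:Wed✓ 1832:Fri 1833:Sat …(19 more)… 1853:Wed✓ 1854:Thu 1855:Fri 1856:Sun 1857:Mon 1858:Tue✓ 1859:Wed✓ 1860:Fri 1861:Sat 1862:Sun 1863:Mon 1864:Wed✓ 1865:Thu 1866:Fri 1867:Sat
Years with five Wednesdays: 1819, 1824, 1825, 1830, 1831, 1836, 1841, 1842, 1847, 1852, 1853, 1858, 1859, 1864 → 14.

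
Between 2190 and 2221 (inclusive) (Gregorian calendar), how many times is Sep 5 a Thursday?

Track Sep 5's weekday year by year (advancing +1, or +2 across a Feb 29):
  2190: Sun  2191: Mon (+1)  2192: Wed (+2)  2193: Thu (+1) ✓  2194: Fri (+1)
  2195: Sat (+1)  2196: Mon (+2)  2197: Tue (+1)  2198: Wed (+1)  2199: Thu (+1) ✓
  2200: Fri (+1)  2201: Sat (+1)  2202: Sun (+1)  2203: Mon (+1)  … (4 more years) …
  2208: Mon (+2)  2209: Tue (+1)  2210: Wed (+1)  2211: Thu (+1) ✓  2212: Sat (+2)
  2213: Sun (+1)  2214: Mon (+1)  2215: Tue (+1)  2216: Thu (+2) ✓  2217: Fri (+1)
  2218: Sat (+1)  2219: Sun (+1)  2220: Tue (+2)  2221: Wed (+1)
Thursday years: 2193, 2199, 2205, 2211, 2216 — 5 in total.

5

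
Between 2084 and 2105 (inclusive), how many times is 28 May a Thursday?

Track 28 May's weekday year by year (advancing +1, or +2 across a Feb 29):
  2084: Sun  2085: Mon (+1)  2086: Tue (+1)  2087: Wed (+1)  2088: Fri (+2)
  2089: Sat (+1)  2090: Sun (+1)  2091: Mon (+1)  2092: Wed (+2)  2093: Thu (+1) ✓
  2094: Fri (+1)  2095: Sat (+1)  2096: Mon (+2)  2097: Tue (+1)  2098: Wed (+1)
  2099: Thu (+1) ✓  2100: Fri (+1)  2101: Sat (+1)  2102: Sun (+1)  2103: Mon (+1)
  2104: Wed (+2)  2105: Thu (+1) ✓
Thursday years: 2093, 2099, 2105 — 3 in total.

3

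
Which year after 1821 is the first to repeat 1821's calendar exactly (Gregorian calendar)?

Two years share a calendar iff Jan 1 falls on the same weekday and both are leap or both are common. 1821: Jan 1 is Monday, common year.
1822: Jan 1 Tuesday, common
1823: Jan 1 Wednesday, common
1824: Jan 1 Thursday, leap
1825: Jan 1 Saturday, common
1826: Jan 1 Sunday, common
1827: Jan 1 Monday, common
1827 matches on both conditions.

1827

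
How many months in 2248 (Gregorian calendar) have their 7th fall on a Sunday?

1

Check the 7th of each month of 2248: Jan 7: Fri, Feb 7: Mon, Mar 7: Tue, Apr 7: Fri, May 7: Sun, Jun 7: Wed, Jul 7: Fri, Aug 7: Mon, Sep 7: Thu, Oct 7: Sat, Nov 7: Tue, Dec 7: Thu.
Sunday occurs in May — 1 month.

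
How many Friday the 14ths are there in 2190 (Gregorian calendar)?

Check the 14th of each month of 2190: Jan 14: Thu, Feb 14: Sun, Mar 14: Sun, Apr 14: Wed, May 14: Fri, Jun 14: Mon, Jul 14: Wed, Aug 14: Sat, Sep 14: Tue, Oct 14: Thu, Nov 14: Sun, Dec 14: Tue.
Friday occurs in May — 1 month.

1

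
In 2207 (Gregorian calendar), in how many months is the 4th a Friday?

Check the 4th of each month of 2207: Jan 4: Sun, Feb 4: Wed, Mar 4: Wed, Apr 4: Sat, May 4: Mon, Jun 4: Thu, Jul 4: Sat, Aug 4: Tue, Sep 4: Fri, Oct 4: Sun, Nov 4: Wed, Dec 4: Fri.
Friday occurs in September, December — 2 months.

2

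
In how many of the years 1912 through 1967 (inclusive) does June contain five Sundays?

16

June has 30 days; it has five Sundays when Sunday falls among the first (month-length − 28) days — i.e. when June 1 is one of Sunday/Saturday.
June 1 by year: 1912:Sat✓ 1913:Sun✓ 1914:Mon 1915:Tue 1916:Thu 1917:Fri 1918:Sat✓ 1919:Sun✓ 1920:Tue 1921:Wed 1922:Thu 1923:Fri 1924:Sun✓ 1925:Mon 1926:Tue …(26 more)… 1953:Mon 1954:Tue 1955:Wed 1956:Fri 1957:Sat✓ 1958:Sun✓ 1959:Mon 1960:Wed 1961:Thu 1962:Fri 1963:Sat✓ 1964:Mon 1965:Tue 1966:Wed 1967:Thu
Years with five Sundays: 1912, 1913, 1918, 1919, 1924, 1929, 1930, 1935, 1940, 1941, 1946, 1947, 1952, 1957, 1958, 1963 → 16.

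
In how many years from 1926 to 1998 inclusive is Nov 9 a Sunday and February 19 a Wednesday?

Check each year's weekday for Nov 9 and February 19:
  1926: Tue/Fri  1927: Wed/Sat  1928: Fri/Sun  1929: Sat/Tue  1930: Sun/Wed ✓  1931: Mon/Thu  1932: Wed/Fri  1933: Thu/Sun  1934: Fri/Mon  1935: Sat/Tue  1936: Mon/Wed  1937: Tue/Fri  1938: Wed/Sat  1939: Thu/Sun  …(45 more)…  1985: Sat/Tue  1986: Sun/Wed ✓  1987: Mon/Thu  1988: Wed/Fri  1989: Thu/Sun  1990: Fri/Mon  1991: Sat/Tue  1992: Mon/Wed  1993: Tue/Fri  1994: Wed/Sat  1995: Thu/Sun  1996: Sat/Mon  1997: Sun/Wed ✓  1998: Mon/Thu
Both conditions hold in: 1930, 1941, 1947, 1958, 1969, 1975, 1986, 1997 — 8.

8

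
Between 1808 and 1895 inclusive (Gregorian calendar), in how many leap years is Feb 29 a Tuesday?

3

Leap years in 1808–1895: 22 of them.
Feb 29 weekday advances by 5 (mod 7) from one leap year to the next four years later (or differs when a century non-leap intervenes).
Leap-day weekdays: 1808:Mon 1812:Sat 1816:Thu 1820:Tue✓ 1824:Sun 1828:Fri 1832:Wed 1836:Mon 1840:Sat 1844:Thu 1848:Tue✓ 1852:Sun 1856:Fri 1860:Wed 1864:Mon 1868:Sat 1872:Thu 1876:Tue✓ 1880:Sun 1884:Fri 1888:Wed 1892:Mon
Tuesday: 1820, 1848, 1876 → 3.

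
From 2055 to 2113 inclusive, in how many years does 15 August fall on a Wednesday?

Track 15 August's weekday year by year (advancing +1, or +2 across a Feb 29):
  2055: Sun  2056: Tue (+2)  2057: Wed (+1) ✓  2058: Thu (+1)  2059: Fri (+1)
  2060: Sun (+2)  2061: Mon (+1)  2062: Tue (+1)  2063: Wed (+1) ✓  2064: Fri (+2)
  2065: Sat (+1)  2066: Sun (+1)  2067: Mon (+1)  2068: Wed (+2) ✓  … (31 more years) …
  2100: Sun (+1)  2101: Mon (+1)  2102: Tue (+1)  2103: Wed (+1) ✓  2104: Fri (+2)
  2105: Sat (+1)  2106: Sun (+1)  2107: Mon (+1)  2108: Wed (+2) ✓  2109: Thu (+1)
  2110: Fri (+1)  2111: Sat (+1)  2112: Mon (+2)  2113: Tue (+1)
Wednesday years: 2057, 2063, 2068, 2074, 2085, 2091, 2096, 2103, 2108 — 9 in total.

9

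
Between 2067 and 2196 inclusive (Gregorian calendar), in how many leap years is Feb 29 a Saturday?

4

Leap years in 2067–2196: 32 of them.
Feb 29 weekday advances by 5 (mod 7) from one leap year to the next four years later (or differs when a century non-leap intervenes).
Leap-day weekdays: 2068:Wed 2072:Mon 2076:Sat✓ 2080:Thu 2084:Tue 2088:Sun 2092:Fri 2096:Wed 2104:Fri 2108:Wed 2112:Mon 2116:Sat✓ 2120:Thu …(6 more)… 2148:Thu 2152:Tue 2156:Sun 2160:Fri 2164:Wed 2168:Mon 2172:Sat✓ 2176:Thu 2180:Tue 2184:Sun 2188:Fri 2192:Wed 2196:Mon
Saturday: 2076, 2116, 2144, 2172 → 4.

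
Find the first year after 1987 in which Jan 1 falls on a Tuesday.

Jan 1 advances by 2 weekdays after a leap year and by 1 after a common year.
1987: Jan 1 is Thursday.
1988: Friday (leap)
1989: Sunday
1990: Monday
1991: Tuesday
1991 begins on a Tuesday

1991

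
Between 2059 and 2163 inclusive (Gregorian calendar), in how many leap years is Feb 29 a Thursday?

3

Leap years in 2059–2163: 25 of them.
Feb 29 weekday advances by 5 (mod 7) from one leap year to the next four years later (or differs when a century non-leap intervenes).
Leap-day weekdays: 2060:Sun 2064:Fri 2068:Wed 2072:Mon 2076:Sat 2080:Thu✓ 2084:Tue 2088:Sun 2092:Fri 2096:Wed 2104:Fri 2108:Wed 2112:Mon 2116:Sat 2120:Thu✓ 2124:Tue 2128:Sun 2132:Fri 2136:Wed 2140:Mon 2144:Sat 2148:Thu✓ 2152:Tue 2156:Sun 2160:Fri
Thursday: 2080, 2120, 2148 → 3.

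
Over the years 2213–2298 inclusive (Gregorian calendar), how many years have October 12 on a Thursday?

12

Track October 12's weekday year by year (advancing +1, or +2 across a Feb 29):
  2213: Tue  2214: Wed (+1)  2215: Thu (+1) ✓  2216: Sat (+2)  2217: Sun (+1)
  2218: Mon (+1)  2219: Tue (+1)  2220: Thu (+2) ✓  2221: Fri (+1)  2222: Sat (+1)
  2223: Sun (+1)  2224: Tue (+2)  2225: Wed (+1)  2226: Thu (+1) ✓  … (58 more years) …
  2285: Mon (+1)  2286: Tue (+1)  2287: Wed (+1)  2288: Fri (+2)  2289: Sat (+1)
  2290: Sun (+1)  2291: Mon (+1)  2292: Wed (+2)  2293: Thu (+1) ✓  2294: Fri (+1)
  2295: Sat (+1)  2296: Mon (+2)  2297: Tue (+1)  2298: Wed (+1)
Thursday years: 2215, 2220, 2226, 2237, 2243, 2248, 2254, 2265, 2271, 2276, 2282, 2293 — 12 in total.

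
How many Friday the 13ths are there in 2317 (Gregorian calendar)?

2

Check the 13th of each month of 2317: Jan 13: Sat, Feb 13: Tue, Mar 13: Tue, Apr 13: Fri, May 13: Sun, Jun 13: Wed, Jul 13: Fri, Aug 13: Mon, Sep 13: Thu, Oct 13: Sat, Nov 13: Tue, Dec 13: Thu.
Friday occurs in April, July — 2 months.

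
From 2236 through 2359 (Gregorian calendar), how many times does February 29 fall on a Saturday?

5

Leap years in 2236–2359: 30 of them.
Feb 29 weekday advances by 5 (mod 7) from one leap year to the next four years later (or differs when a century non-leap intervenes).
Leap-day weekdays: 2236:Mon 2240:Sat✓ 2244:Thu 2248:Tue 2252:Sun 2256:Fri 2260:Wed 2264:Mon 2268:Sat✓ 2272:Thu 2276:Tue 2280:Sun 2284:Fri …(4 more)… 2308:Sat✓ 2312:Thu 2316:Tue 2320:Sun 2324:Fri 2328:Wed 2332:Mon 2336:Sat✓ 2340:Thu 2344:Tue 2348:Sun 2352:Fri 2356:Wed
Saturday: 2240, 2268, 2296, 2308, 2336 → 5.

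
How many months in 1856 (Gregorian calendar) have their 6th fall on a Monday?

Check the 6th of each month of 1856: Jan 6: Sun, Feb 6: Wed, Mar 6: Thu, Apr 6: Sun, May 6: Tue, Jun 6: Fri, Jul 6: Sun, Aug 6: Wed, Sep 6: Sat, Oct 6: Mon, Nov 6: Thu, Dec 6: Sat.
Monday occurs in October — 1 month.

1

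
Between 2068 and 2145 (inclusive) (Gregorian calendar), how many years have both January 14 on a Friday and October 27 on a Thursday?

8

Check each year's weekday for January 14 and October 27:
  2068: Sat/Sat  2069: Mon/Sun  2070: Tue/Mon  2071: Wed/Tue  2072: Thu/Thu  2073: Sat/Fri  2074: Sun/Sat  2075: Mon/Sun  2076: Tue/Tue  2077: Thu/Wed  2078: Fri/Thu ✓  2079: Sat/Fri  2080: Sun/Sun  2081: Tue/Mon  …(50 more)…  2132: Mon/Mon  2133: Wed/Tue  2134: Thu/Wed  2135: Fri/Thu ✓  2136: Sat/Sat  2137: Mon/Sun  2138: Tue/Mon  2139: Wed/Tue  2140: Thu/Thu  2141: Sat/Fri  2142: Sun/Sat  2143: Mon/Sun  2144: Tue/Tue  2145: Thu/Wed
Both conditions hold in: 2078, 2089, 2095, 2101, 2107, 2118, 2129, 2135 — 8.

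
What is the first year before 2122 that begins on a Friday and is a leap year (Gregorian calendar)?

2112

Jan 1 advances by 2 weekdays after a leap year and by 1 after a common year.
2122: Jan 1 is Thursday.
2121: Wednesday
2120: Monday (leap)
2119: Sunday
2118: Saturday
2117: Friday
2116: Wednesday (leap)
2115: Tuesday
2114: Monday
2113: Sunday
2112: Friday (leap)
2112 begins on a Friday and is a leap year.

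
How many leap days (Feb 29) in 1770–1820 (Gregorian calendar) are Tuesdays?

Leap years in 1770–1820: 12 of them.
Feb 29 weekday advances by 5 (mod 7) from one leap year to the next four years later (or differs when a century non-leap intervenes).
Leap-day weekdays: 1772:Sat 1776:Thu 1780:Tue✓ 1784:Sun 1788:Fri 1792:Wed 1796:Mon 1804:Wed 1808:Mon 1812:Sat 1816:Thu 1820:Tue✓
Tuesday: 1780, 1820 → 2.

2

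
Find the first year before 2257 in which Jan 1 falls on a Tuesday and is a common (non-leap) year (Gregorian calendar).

2250

Jan 1 advances by 2 weekdays after a leap year and by 1 after a common year.
2257: Jan 1 is Thursday.
2256: Tuesday (leap)
2255: Monday
2254: Sunday
2253: Saturday
2252: Thursday (leap)
2251: Wednesday
2250: Tuesday
2250 begins on a Tuesday and is a common year.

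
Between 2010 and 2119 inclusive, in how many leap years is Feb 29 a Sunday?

3

Leap years in 2010–2119: 26 of them.
Feb 29 weekday advances by 5 (mod 7) from one leap year to the next four years later (or differs when a century non-leap intervenes).
Leap-day weekdays: 2012:Wed 2016:Mon 2020:Sat 2024:Thu 2028:Tue 2032:Sun✓ 2036:Fri 2040:Wed 2044:Mon 2048:Sat 2052:Thu 2056:Tue 2060:Sun✓ 2064:Fri 2068:Wed 2072:Mon 2076:Sat 2080:Thu 2084:Tue 2088:Sun✓ 2092:Fri 2096:Wed 2104:Fri 2108:Wed 2112:Mon 2116:Sat
Sunday: 2032, 2060, 2088 → 3.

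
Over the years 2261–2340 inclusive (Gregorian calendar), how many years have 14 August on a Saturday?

10

Track 14 August's weekday year by year (advancing +1, or +2 across a Feb 29):
  2261: Wed  2262: Thu (+1)  2263: Fri (+1)  2264: Sun (+2)  2265: Mon (+1)
  2266: Tue (+1)  2267: Wed (+1)  2268: Fri (+2)  2269: Sat (+1) ✓  2270: Sun (+1)
  2271: Mon (+1)  2272: Wed (+2)  2273: Thu (+1)  2274: Fri (+1)  … (52 more years) …
  2327: Sun (+1)  2328: Tue (+2)  2329: Wed (+1)  2330: Thu (+1)  2331: Fri (+1)
  2332: Sun (+2)  2333: Mon (+1)  2334: Tue (+1)  2335: Wed (+1)  2336: Fri (+2)
  2337: Sat (+1) ✓  2338: Sun (+1)  2339: Mon (+1)  2340: Wed (+2)
Saturday years: 2269, 2275, 2280, 2286, 2297, 2309, 2315, 2320, 2326, 2337 — 10 in total.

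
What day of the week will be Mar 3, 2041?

January 1, 2041 is a Tuesday.
March 3 is day 62 of the year, i.e. 61 days after Jan 1.
61 mod 7 = 5, so advance 5 weekdays from Tuesday: Sunday.

Sunday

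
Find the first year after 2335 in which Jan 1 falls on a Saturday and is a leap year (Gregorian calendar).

2344

Jan 1 advances by 2 weekdays after a leap year and by 1 after a common year.
2335: Jan 1 is Tuesday.
2336: Wednesday (leap)
2337: Friday
2338: Saturday
2339: Sunday
2340: Monday (leap)
2341: Wednesday
2342: Thursday
2343: Friday
2344: Saturday (leap)
2344 begins on a Saturday and is a leap year.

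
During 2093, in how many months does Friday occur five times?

A month of length L has five Fridays iff its first Friday is on day ≤ L−28 (so day 1–3 in a 31-day month, 1–2 in a 30-day month, day 1 in a leap February).
Checking each month of 2093: Jan starts Thu (31d) ✓; Feb starts Sun (28d); Mar starts Sun (31d); Apr starts Wed (30d); May starts Fri (31d) ✓; Jun starts Mon (30d); Jul starts Wed (31d) ✓; Aug starts Sat (31d); Sep starts Tue (30d); Oct starts Thu (31d) ✓; Nov starts Sun (30d); Dec starts Tue (31d).
Five-Friday months: January, May, July, October → 4.

4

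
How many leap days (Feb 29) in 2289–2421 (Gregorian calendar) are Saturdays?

6

Leap years in 2289–2421: 32 of them.
Feb 29 weekday advances by 5 (mod 7) from one leap year to the next four years later (or differs when a century non-leap intervenes).
Leap-day weekdays: 2292:Mon 2296:Sat✓ 2304:Mon 2308:Sat✓ 2312:Thu 2316:Tue 2320:Sun 2324:Fri 2328:Wed 2332:Mon 2336:Sat✓ 2340:Thu 2344:Tue …(6 more)… 2372:Tue 2376:Sun 2380:Fri 2384:Wed 2388:Mon 2392:Sat✓ 2396:Thu 2400:Tue 2404:Sun 2408:Fri 2412:Wed 2416:Mon 2420:Sat✓
Saturday: 2296, 2308, 2336, 2364, 2392, 2420 → 6.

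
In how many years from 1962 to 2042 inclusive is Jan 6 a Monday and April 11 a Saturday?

3

Check each year's weekday for Jan 6 and April 11:
  1962: Sat/Wed  1963: Sun/Thu  1964: Mon/Sat ✓  1965: Wed/Sun  1966: Thu/Mon  1967: Fri/Tue  1968: Sat/Thu  1969: Mon/Fri  1970: Tue/Sat  1971: Wed/Sun  1972: Thu/Tue  1973: Sat/Wed  1974: Sun/Thu  1975: Mon/Fri  …(53 more)…  2029: Sat/Wed  2030: Sun/Thu  2031: Mon/Fri  2032: Tue/Sun  2033: Thu/Mon  2034: Fri/Tue  2035: Sat/Wed  2036: Sun/Fri  2037: Tue/Sat  2038: Wed/Sun  2039: Thu/Mon  2040: Fri/Wed  2041: Sun/Thu  2042: Mon/Fri
Both conditions hold in: 1964, 1992, 2020 — 3.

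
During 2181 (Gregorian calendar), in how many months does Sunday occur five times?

4

A month of length L has five Sundays iff its first Sunday is on day ≤ L−28 (so day 1–3 in a 31-day month, 1–2 in a 30-day month, day 1 in a leap February).
Checking each month of 2181: Jan starts Mon (31d); Feb starts Thu (28d); Mar starts Thu (31d); Apr starts Sun (30d) ✓; May starts Tue (31d); Jun starts Fri (30d); Jul starts Sun (31d) ✓; Aug starts Wed (31d); Sep starts Sat (30d) ✓; Oct starts Mon (31d); Nov starts Thu (30d); Dec starts Sat (31d) ✓.
Five-Sunday months: April, July, September, December → 4.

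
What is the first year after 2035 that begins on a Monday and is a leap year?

Jan 1 advances by 2 weekdays after a leap year and by 1 after a common year.
2035: Jan 1 is Monday.
2036: Tuesday (leap)
2037: Thursday
2038: Friday
2039: Saturday
2040: Sunday (leap)
2041: Tuesday
2042: Wednesday
2043: Thursday
2044: Friday (leap)
2045: Sunday
2046: Monday
2047: Tuesday
2048: Wednesday (leap)
2049: Friday
2050: Saturday
2051: Sunday
2052: Monday (leap)
2052 begins on a Monday and is a leap year.

2052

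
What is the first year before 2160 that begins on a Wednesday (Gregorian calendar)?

2155

Jan 1 advances by 2 weekdays after a leap year and by 1 after a common year.
2160: Jan 1 is Tuesday (leap).
2159: Monday
2158: Sunday
2157: Saturday
2156: Thursday (leap)
2155: Wednesday
2155 begins on a Wednesday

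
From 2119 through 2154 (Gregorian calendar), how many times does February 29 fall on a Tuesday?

Leap years in 2119–2154: 9 of them.
Feb 29 weekday advances by 5 (mod 7) from one leap year to the next four years later (or differs when a century non-leap intervenes).
Leap-day weekdays: 2120:Thu 2124:Tue✓ 2128:Sun 2132:Fri 2136:Wed 2140:Mon 2144:Sat 2148:Thu 2152:Tue✓
Tuesday: 2124, 2152 → 2.

2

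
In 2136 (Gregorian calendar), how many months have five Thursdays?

A month of length L has five Thursdays iff its first Thursday is on day ≤ L−28 (so day 1–3 in a 31-day month, 1–2 in a 30-day month, day 1 in a leap February).
Checking each month of 2136: Jan starts Sun (31d); Feb starts Wed (29d); Mar starts Thu (31d) ✓; Apr starts Sun (30d); May starts Tue (31d) ✓; Jun starts Fri (30d); Jul starts Sun (31d); Aug starts Wed (31d) ✓; Sep starts Sat (30d); Oct starts Mon (31d); Nov starts Thu (30d) ✓; Dec starts Sat (31d).
Five-Thursday months: March, May, August, November → 4.

4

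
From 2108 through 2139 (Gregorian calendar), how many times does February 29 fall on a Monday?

1

Leap years in 2108–2139: 8 of them.
Feb 29 weekday advances by 5 (mod 7) from one leap year to the next four years later (or differs when a century non-leap intervenes).
Leap-day weekdays: 2108:Wed 2112:Mon✓ 2116:Sat 2120:Thu 2124:Tue 2128:Sun 2132:Fri 2136:Wed
Monday: 2112 → 1.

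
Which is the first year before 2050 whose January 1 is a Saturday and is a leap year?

Jan 1 advances by 2 weekdays after a leap year and by 1 after a common year.
2050: Jan 1 is Saturday.
2049: Friday
2048: Wednesday (leap)
2047: Tuesday
2046: Monday
2045: Sunday
2044: Friday (leap)
2043: Thursday
2042: Wednesday
2041: Tuesday
2040: Sunday (leap)
2039: Saturday
2038: Friday
2037: Thursday
2036: Tuesday (leap)
2035: Monday
2034: Sunday
2033: Saturday
2032: Thursday (leap)
2031: Wednesday
2030: Tuesday
2029: Monday
2028: Saturday (leap)
2028 begins on a Saturday and is a leap year.

2028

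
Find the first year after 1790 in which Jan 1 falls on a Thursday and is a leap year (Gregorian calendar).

1824

Jan 1 advances by 2 weekdays after a leap year and by 1 after a common year.
1790: Jan 1 is Friday.
1791: Saturday
1792: Sunday (leap)
1793: Tuesday
1794: Wednesday
1795: Thursday
1796: Friday (leap)
1797: Sunday
1798: Monday
1799: Tuesday
1800: Wednesday
1801: Thursday
1802: Friday
1803: Saturday
1804: Sunday (leap)
1805: Tuesday
1806: Wednesday
1807: Thursday
1808: Friday (leap)
1809: Sunday
1810: Monday
1811: Tuesday
1812: Wednesday (leap)
1813: Friday
1814: Saturday
1815: Sunday
1816: Monday (leap)
1817: Wednesday
1818: Thursday
1819: Friday
1820: Saturday (leap)
1821: Monday
1822: Tuesday
1823: Wednesday
1824: Thursday (leap)
1824 begins on a Thursday and is a leap year.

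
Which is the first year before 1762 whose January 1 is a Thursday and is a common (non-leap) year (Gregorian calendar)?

Jan 1 advances by 2 weekdays after a leap year and by 1 after a common year.
1762: Jan 1 is Friday.
1761: Thursday
1761 begins on a Thursday and is a common year.

1761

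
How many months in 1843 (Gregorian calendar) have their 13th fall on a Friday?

2

Check the 13th of each month of 1843: Jan 13: Fri, Feb 13: Mon, Mar 13: Mon, Apr 13: Thu, May 13: Sat, Jun 13: Tue, Jul 13: Thu, Aug 13: Sun, Sep 13: Wed, Oct 13: Fri, Nov 13: Mon, Dec 13: Wed.
Friday occurs in January, October — 2 months.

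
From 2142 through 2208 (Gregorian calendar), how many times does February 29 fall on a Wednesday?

Leap years in 2142–2208: 16 of them.
Feb 29 weekday advances by 5 (mod 7) from one leap year to the next four years later (or differs when a century non-leap intervenes).
Leap-day weekdays: 2144:Sat 2148:Thu 2152:Tue 2156:Sun 2160:Fri 2164:Wed✓ 2168:Mon 2172:Sat 2176:Thu 2180:Tue 2184:Sun 2188:Fri 2192:Wed✓ 2196:Mon 2204:Wed✓ 2208:Mon
Wednesday: 2164, 2192, 2204 → 3.

3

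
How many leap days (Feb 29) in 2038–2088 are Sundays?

2

Leap years in 2038–2088: 13 of them.
Feb 29 weekday advances by 5 (mod 7) from one leap year to the next four years later (or differs when a century non-leap intervenes).
Leap-day weekdays: 2040:Wed 2044:Mon 2048:Sat 2052:Thu 2056:Tue 2060:Sun✓ 2064:Fri 2068:Wed 2072:Mon 2076:Sat 2080:Thu 2084:Tue 2088:Sun✓
Sunday: 2060, 2088 → 2.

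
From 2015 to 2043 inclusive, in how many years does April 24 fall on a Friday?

Track April 24's weekday year by year (advancing +1, or +2 across a Feb 29):
  2015: Fri ✓  2016: Sun (+2)  2017: Mon (+1)  2018: Tue (+1)  2019: Wed (+1)
  2020: Fri (+2) ✓  2021: Sat (+1)  2022: Sun (+1)  2023: Mon (+1)  2024: Wed (+2)
  2025: Thu (+1)  2026: Fri (+1) ✓  2027: Sat (+1)  2028: Mon (+2)  2029: Tue (+1)
  2030: Wed (+1)  2031: Thu (+1)  2032: Sat (+2)  2033: Sun (+1)  2034: Mon (+1)
  2035: Tue (+1)  2036: Thu (+2)  2037: Fri (+1) ✓  2038: Sat (+1)  2039: Sun (+1)
  2040: Tue (+2)  2041: Wed (+1)  2042: Thu (+1)  2043: Fri (+1) ✓
Friday years: 2015, 2020, 2026, 2037, 2043 — 5 in total.

5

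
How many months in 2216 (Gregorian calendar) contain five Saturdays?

4

A month of length L has five Saturdays iff its first Saturday is on day ≤ L−28 (so day 1–3 in a 31-day month, 1–2 in a 30-day month, day 1 in a leap February).
Checking each month of 2216: Jan starts Mon (31d); Feb starts Thu (29d); Mar starts Fri (31d) ✓; Apr starts Mon (30d); May starts Wed (31d); Jun starts Sat (30d) ✓; Jul starts Mon (31d); Aug starts Thu (31d) ✓; Sep starts Sun (30d); Oct starts Tue (31d); Nov starts Fri (30d) ✓; Dec starts Sun (31d).
Five-Saturday months: March, June, August, November → 4.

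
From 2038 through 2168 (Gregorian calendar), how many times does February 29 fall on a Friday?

Leap years in 2038–2168: 32 of them.
Feb 29 weekday advances by 5 (mod 7) from one leap year to the next four years later (or differs when a century non-leap intervenes).
Leap-day weekdays: 2040:Wed 2044:Mon 2048:Sat 2052:Thu 2056:Tue 2060:Sun 2064:Fri✓ 2068:Wed 2072:Mon 2076:Sat 2080:Thu 2084:Tue 2088:Sun …(6 more)… 2120:Thu 2124:Tue 2128:Sun 2132:Fri✓ 2136:Wed 2140:Mon 2144:Sat 2148:Thu 2152:Tue 2156:Sun 2160:Fri✓ 2164:Wed 2168:Mon
Friday: 2064, 2092, 2104, 2132, 2160 → 5.

5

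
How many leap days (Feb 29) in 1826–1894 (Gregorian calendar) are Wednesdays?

Leap years in 1826–1894: 17 of them.
Feb 29 weekday advances by 5 (mod 7) from one leap year to the next four years later (or differs when a century non-leap intervenes).
Leap-day weekdays: 1828:Fri 1832:Wed✓ 1836:Mon 1840:Sat 1844:Thu 1848:Tue 1852:Sun 1856:Fri 1860:Wed✓ 1864:Mon 1868:Sat 1872:Thu 1876:Tue 1880:Sun 1884:Fri 1888:Wed✓ 1892:Mon
Wednesday: 1832, 1860, 1888 → 3.

3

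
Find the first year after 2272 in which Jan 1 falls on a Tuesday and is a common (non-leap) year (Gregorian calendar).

2278

Jan 1 advances by 2 weekdays after a leap year and by 1 after a common year.
2272: Jan 1 is Monday (leap).
2273: Wednesday
2274: Thursday
2275: Friday
2276: Saturday (leap)
2277: Monday
2278: Tuesday
2278 begins on a Tuesday and is a common year.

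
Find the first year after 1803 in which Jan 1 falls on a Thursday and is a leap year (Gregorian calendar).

Jan 1 advances by 2 weekdays after a leap year and by 1 after a common year.
1803: Jan 1 is Saturday.
1804: Sunday (leap)
1805: Tuesday
1806: Wednesday
1807: Thursday
1808: Friday (leap)
1809: Sunday
1810: Monday
1811: Tuesday
1812: Wednesday (leap)
1813: Friday
1814: Saturday
1815: Sunday
1816: Monday (leap)
1817: Wednesday
1818: Thursday
1819: Friday
1820: Saturday (leap)
1821: Monday
1822: Tuesday
1823: Wednesday
1824: Thursday (leap)
1824 begins on a Thursday and is a leap year.

1824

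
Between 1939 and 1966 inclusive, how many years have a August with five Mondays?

August has 31 days; it has five Mondays when Monday falls among the first (month-length − 28) days — i.e. when August 1 is one of Monday/Sunday/Saturday.
August 1 by year: 1939:Tue 1940:Thu 1941:Fri 1942:Sat✓ 1943:Sun✓ 1944:Tue 1945:Wed 1946:Thu 1947:Fri 1948:Sun✓ 1949:Mon✓ 1950:Tue 1951:Wed 1952:Fri 1953:Sat✓ 1954:Sun✓ 1955:Mon✓ 1956:Wed 1957:Thu 1958:Fri 1959:Sat✓ 1960:Mon✓ 1961:Tue 1962:Wed 1963:Thu 1964:Sat✓ 1965:Sun✓ 1966:Mon✓
Years with five Mondays: 1942, 1943, 1948, 1949, 1953, 1954, 1955, 1959, 1960, 1964, 1965, 1966 → 12.

12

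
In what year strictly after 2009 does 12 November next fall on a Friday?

From one year to the next, a fixed date's weekday advances by 1, or by 2 when a Feb 29 lies between the two dates.
2009: November 12 is Thursday.
2010: Friday (+1)
12 November falls on a Friday in 2010.

2010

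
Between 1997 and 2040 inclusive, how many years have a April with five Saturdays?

12

April has 30 days; it has five Saturdays when Saturday falls among the first (month-length − 28) days — i.e. when April 1 is one of Saturday/Friday.
April 1 by year: 1997:Tue 1998:Wed 1999:Thu 2000:Sat✓ 2001:Sun 2002:Mon 2003:Tue 2004:Thu 2005:Fri✓ 2006:Sat✓ 2007:Sun 2008:Tue 2009:Wed 2010:Thu 2011:Fri✓ …(14 more)… 2026:Wed 2027:Thu 2028:Sat✓ 2029:Sun 2030:Mon 2031:Tue 2032:Thu 2033:Fri✓ 2034:Sat✓ 2035:Sun 2036:Tue 2037:Wed 2038:Thu 2039:Fri✓ 2040:Sun
Years with five Saturdays: 2000, 2005, 2006, 2011, 2016, 2017, 2022, 2023, 2028, 2033, 2034, 2039 → 12.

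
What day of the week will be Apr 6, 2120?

Saturday

January 1, 2120 is a Monday.
April 6 is day 97 of the year, i.e. 96 days after Jan 1.
96 mod 7 = 5, so advance 5 weekdays from Monday: Saturday.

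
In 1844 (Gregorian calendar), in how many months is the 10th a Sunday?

Check the 10th of each month of 1844: Jan 10: Wed, Feb 10: Sat, Mar 10: Sun, Apr 10: Wed, May 10: Fri, Jun 10: Mon, Jul 10: Wed, Aug 10: Sat, Sep 10: Tue, Oct 10: Thu, Nov 10: Sun, Dec 10: Tue.
Sunday occurs in March, November — 2 months.

2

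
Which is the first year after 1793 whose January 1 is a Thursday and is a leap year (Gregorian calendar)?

Jan 1 advances by 2 weekdays after a leap year and by 1 after a common year.
1793: Jan 1 is Tuesday.
1794: Wednesday
1795: Thursday
1796: Friday (leap)
1797: Sunday
1798: Monday
1799: Tuesday
1800: Wednesday
1801: Thursday
1802: Friday
1803: Saturday
1804: Sunday (leap)
1805: Tuesday
1806: Wednesday
1807: Thursday
1808: Friday (leap)
1809: Sunday
1810: Monday
1811: Tuesday
1812: Wednesday (leap)
1813: Friday
1814: Saturday
1815: Sunday
1816: Monday (leap)
1817: Wednesday
1818: Thursday
1819: Friday
1820: Saturday (leap)
1821: Monday
1822: Tuesday
1823: Wednesday
1824: Thursday (leap)
1824 begins on a Thursday and is a leap year.

1824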